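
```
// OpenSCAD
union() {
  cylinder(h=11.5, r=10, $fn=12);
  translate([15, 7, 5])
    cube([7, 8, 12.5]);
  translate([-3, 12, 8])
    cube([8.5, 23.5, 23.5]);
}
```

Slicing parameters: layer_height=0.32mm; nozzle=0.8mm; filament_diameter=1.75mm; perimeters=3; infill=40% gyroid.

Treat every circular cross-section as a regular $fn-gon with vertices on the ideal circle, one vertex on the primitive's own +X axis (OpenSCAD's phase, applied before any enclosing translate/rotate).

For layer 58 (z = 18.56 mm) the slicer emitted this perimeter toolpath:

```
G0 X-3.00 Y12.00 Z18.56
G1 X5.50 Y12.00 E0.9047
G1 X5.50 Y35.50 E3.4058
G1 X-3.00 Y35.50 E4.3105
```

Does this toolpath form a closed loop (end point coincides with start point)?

Start point (G0): (-3.00, 12.00). End point (last G1): the path does not return to the start — open.

no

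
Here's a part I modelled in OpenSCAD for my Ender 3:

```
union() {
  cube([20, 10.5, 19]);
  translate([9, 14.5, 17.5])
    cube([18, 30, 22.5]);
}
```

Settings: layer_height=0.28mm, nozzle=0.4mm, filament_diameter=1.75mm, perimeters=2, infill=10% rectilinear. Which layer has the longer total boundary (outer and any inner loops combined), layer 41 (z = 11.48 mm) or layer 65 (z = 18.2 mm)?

Layer 41 (z = 11.48): the cube (footprint 20×10.5) is included at this height (perimeter 61.00 mm); the cube at (9, 14.5) is not intersected at this z (z outside [17.5, 40]); Merging all regions: only the 20×10.5 cube is present, so the union is just that shape — boundary = 61.00 mm. So its perimeter = 61.00 mm. Layer 65 (z = 18.2): the cube (footprint 20×10.5) is included at this height (perimeter 61.00 mm); the 18×30 cube at (9, 14.5) contributes its full rectangle (perimeter 96.00 mm); Combining (union): the 2 present regions are separate (no shared area or edge), so areas and boundary lengths simply add and each stays a separate island — boundary = 157.00 mm. So its perimeter = 157.00 mm. Layer 65 is larger (157.00 vs 61.00 mm).

layer 65 (z = 18.2 mm)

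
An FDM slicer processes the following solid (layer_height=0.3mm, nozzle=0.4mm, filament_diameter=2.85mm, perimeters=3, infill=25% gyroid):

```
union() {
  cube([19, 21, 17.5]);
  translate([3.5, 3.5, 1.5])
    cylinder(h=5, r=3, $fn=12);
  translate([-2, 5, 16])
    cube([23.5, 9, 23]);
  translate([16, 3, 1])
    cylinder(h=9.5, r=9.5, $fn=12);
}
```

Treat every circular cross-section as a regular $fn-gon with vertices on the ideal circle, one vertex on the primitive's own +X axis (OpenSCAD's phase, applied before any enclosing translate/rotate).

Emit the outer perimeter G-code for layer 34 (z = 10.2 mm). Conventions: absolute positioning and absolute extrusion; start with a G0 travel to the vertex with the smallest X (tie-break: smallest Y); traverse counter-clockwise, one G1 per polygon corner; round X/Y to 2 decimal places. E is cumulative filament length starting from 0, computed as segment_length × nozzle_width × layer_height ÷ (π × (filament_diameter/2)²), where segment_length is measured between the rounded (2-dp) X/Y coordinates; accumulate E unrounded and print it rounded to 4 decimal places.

At z = 10.2 mm: the 19×21 cube contributes its full rectangle; the cylinder at (3.5, 3.5) does not reach this height (z outside [1.5, 6.5]); the cube at (-2, 5) is absent (z outside [16, 39]); the cylinder at (16, 3): section is a regular 12-gon, circumradius r=9.5; Combining (union): the regions partially overlap (shared area 131.28 mm²), so overlapping operands fuse into one piece — 1 connected region. The outline is a single polygon with 13 vertices. Extrusion per mm of travel: 0.4 × 0.3 / (π × 1.425²) = 0.018811. Accumulating E over each segment gives final E = 1.7805.

G0 X0.00 Y0.00 Z10.20
G1 X7.30 Y0.00 E0.1373
G1 X7.77 Y-1.75 E0.1714
G1 X11.25 Y-5.23 E0.2640
G1 X16.00 Y-6.50 E0.3565
G1 X20.75 Y-5.23 E0.4490
G1 X24.23 Y-1.75 E0.5415
G1 X25.50 Y3.00 E0.6340
G1 X24.23 Y7.75 E0.7265
G1 X20.75 Y11.23 E0.8191
G1 X19.00 Y11.70 E0.8532
G1 X19.00 Y21.00 E1.0281
G1 X0.00 Y21.00 E1.3855
G1 X0.00 Y0.00 E1.7805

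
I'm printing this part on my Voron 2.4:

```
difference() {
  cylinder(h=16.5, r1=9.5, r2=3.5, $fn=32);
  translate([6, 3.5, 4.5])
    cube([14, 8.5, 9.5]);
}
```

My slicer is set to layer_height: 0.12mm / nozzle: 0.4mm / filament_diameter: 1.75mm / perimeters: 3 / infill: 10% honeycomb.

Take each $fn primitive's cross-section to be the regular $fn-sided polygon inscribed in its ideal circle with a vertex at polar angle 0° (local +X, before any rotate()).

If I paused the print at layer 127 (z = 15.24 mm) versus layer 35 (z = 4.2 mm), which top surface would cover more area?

layer 35 (z = 4.2 mm)

Layer 127 (z = 15.24): the cone (r1=9.5→r2=3.5) has section circumradius 3.958 here — a regular 32-gon (area = (32/2)·3.958²·sin(360°/32) = 48.90 mm²); the cube at (6, 3.5) is not intersected at this z (z outside [4.5, 14]); Taking the first minus the rest: none of the subtracted shapes is present at this height, so the cone is unchanged — area = 48.90 mm². So its area = 48.90 mm². Layer 35 (z = 4.2): the cone (r1=9.5→r2=3.5) has section circumradius 7.973 here — a regular 32-gon (area = (32/2)·7.973²·sin(360°/32) = 198.41 mm²); the cube at (6, 3.5) is not intersected at this z (z outside [4.5, 14]); After the difference (first − rest): none of the subtracted shapes is present at this height, so the cone is unchanged — area = 198.41 mm². So its area = 198.41 mm². Layer 35 is larger (198.41 vs 48.90 mm²).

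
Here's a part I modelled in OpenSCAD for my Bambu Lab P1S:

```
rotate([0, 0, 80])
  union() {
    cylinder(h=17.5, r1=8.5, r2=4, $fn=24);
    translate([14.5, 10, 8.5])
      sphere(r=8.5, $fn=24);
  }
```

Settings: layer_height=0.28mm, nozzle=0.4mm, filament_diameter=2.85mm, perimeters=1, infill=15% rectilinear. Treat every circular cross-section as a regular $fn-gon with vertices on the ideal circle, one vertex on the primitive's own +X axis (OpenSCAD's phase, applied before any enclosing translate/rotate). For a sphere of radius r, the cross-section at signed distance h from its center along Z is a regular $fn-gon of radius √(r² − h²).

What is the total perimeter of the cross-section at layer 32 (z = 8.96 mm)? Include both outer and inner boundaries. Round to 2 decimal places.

92.00 mm

At z = 8.96 mm: the cone contributes a regular 24-gon of circumradius 6.196 (interpolated between r1=8.5 and r2=4 at t=0.512) (perimeter = 2·24·6.196·sin(180°/24) = 38.82 mm); the r=8.5 sphere at (14.5, 10) slices to a regular 24-gon of circumradius 8.488 (√(r²−h²) with h=0.46 from center) (perimeter = 2·24·8.488·sin(180°/24) = 53.18 mm); Combining (union): the 2 present regions are separate (no shared area or edge), so areas and boundary lengths simply add and each stays a separate island — boundary = 92.00 mm; (rotated 80° about Z; rotation is an isometry so areas/perimeters/island counts are preserved). Overall, the cross-section has 2 separate islands. Total boundary length (outer) = 92.00 mm.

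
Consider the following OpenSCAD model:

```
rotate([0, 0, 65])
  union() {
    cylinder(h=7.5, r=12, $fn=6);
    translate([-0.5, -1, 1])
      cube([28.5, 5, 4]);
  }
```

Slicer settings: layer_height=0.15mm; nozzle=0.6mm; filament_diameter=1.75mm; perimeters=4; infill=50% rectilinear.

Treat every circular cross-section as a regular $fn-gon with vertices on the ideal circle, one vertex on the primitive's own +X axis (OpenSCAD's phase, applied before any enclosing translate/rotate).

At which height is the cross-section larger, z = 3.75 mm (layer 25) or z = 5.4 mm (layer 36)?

Layer 25 (z = 3.75): the r=12 cylinder gives a regular 6-gon of circumradius 12 (constant along its height) (area = (6/2)·12.000²·sin(360°/6) = 374.12 mm²); the cube at (-0.5, -1) is present — its section is the full 28.5×5 rectangle (area 142.50 mm²); Combining (union): the regions partially overlap — summed areas 516.62 mm² minus the doubly-counted overlap 57.59 mm² gives 459.03 mm² — area = 459.03 mm²; (rotated 65° about Z; rotation is an isometry so areas/perimeters/island counts are preserved). So its area = 459.03 mm². Layer 36 (z = 5.4): the cylinder: section is a regular 6-gon, circumradius r=12 (area = (6/2)·12.000²·sin(360°/6) = 374.12 mm²); the cube at (-0.5, -1) is not intersected at this z (z outside [1, 5]); Combining (union): only the r=12 cylinder is present, so the union is just that shape — area = 374.12 mm²; (rotated 65° about Z; rotation is an isometry so areas/perimeters/island counts are preserved). So its area = 374.12 mm². Layer 25 is larger (459.03 vs 374.12 mm²).

layer 25 (z = 3.75 mm)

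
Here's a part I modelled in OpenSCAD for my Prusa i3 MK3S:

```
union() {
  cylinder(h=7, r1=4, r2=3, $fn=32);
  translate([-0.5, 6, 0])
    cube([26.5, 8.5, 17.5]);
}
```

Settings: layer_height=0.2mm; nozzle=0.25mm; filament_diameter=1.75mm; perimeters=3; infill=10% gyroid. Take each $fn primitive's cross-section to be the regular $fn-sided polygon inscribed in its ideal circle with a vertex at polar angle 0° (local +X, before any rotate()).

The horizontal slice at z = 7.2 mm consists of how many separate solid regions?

1

At z = 7.2 mm: the cone is absent (z outside [0, 7]); the cube at (-0.5, 6) (footprint 26.5×8.5) is included at this height; Taking the union: only the 26.5×8.5 cube at (-0.5, 6) is present, so the union is just that shape — 1 connected region. The result has 1 disconnected region.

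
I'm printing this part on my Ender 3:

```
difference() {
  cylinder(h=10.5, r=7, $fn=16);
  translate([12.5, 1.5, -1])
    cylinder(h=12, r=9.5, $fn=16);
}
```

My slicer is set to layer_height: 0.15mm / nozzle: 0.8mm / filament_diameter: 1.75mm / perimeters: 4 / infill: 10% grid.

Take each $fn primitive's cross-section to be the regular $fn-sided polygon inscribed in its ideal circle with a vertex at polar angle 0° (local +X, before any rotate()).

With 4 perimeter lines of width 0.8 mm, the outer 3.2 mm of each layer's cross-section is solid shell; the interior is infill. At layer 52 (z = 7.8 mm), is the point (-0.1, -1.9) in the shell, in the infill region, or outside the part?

At z = 7.8 mm: the cylinder: section is a regular 16-gon, circumradius r=7; the r=9.5 cylinder at (12.5, 1.5) gives a regular 16-gon of circumradius 9.5 (constant along its height); Subtracting the remaining from the first: starting from the r=7 cylinder, the r=9.5 cylinder at (12.5, 1.5) partially overlaps it — only the 25.70 mm² overlap (of its 276.30 mm²) is removed, clipping the outline — 1 connected region. Overall, the cross-section is a single solid region. The nearest boundary edge runs (3.00, 1.50)→(3.72, -2.14); distance from the point to it = 3.70 mm. The point is inside the cross-section and 3.70 mm from the nearest boundary — more than the 3.2 mm shell width (4 × 0.8), so it's in the infill interior.

infill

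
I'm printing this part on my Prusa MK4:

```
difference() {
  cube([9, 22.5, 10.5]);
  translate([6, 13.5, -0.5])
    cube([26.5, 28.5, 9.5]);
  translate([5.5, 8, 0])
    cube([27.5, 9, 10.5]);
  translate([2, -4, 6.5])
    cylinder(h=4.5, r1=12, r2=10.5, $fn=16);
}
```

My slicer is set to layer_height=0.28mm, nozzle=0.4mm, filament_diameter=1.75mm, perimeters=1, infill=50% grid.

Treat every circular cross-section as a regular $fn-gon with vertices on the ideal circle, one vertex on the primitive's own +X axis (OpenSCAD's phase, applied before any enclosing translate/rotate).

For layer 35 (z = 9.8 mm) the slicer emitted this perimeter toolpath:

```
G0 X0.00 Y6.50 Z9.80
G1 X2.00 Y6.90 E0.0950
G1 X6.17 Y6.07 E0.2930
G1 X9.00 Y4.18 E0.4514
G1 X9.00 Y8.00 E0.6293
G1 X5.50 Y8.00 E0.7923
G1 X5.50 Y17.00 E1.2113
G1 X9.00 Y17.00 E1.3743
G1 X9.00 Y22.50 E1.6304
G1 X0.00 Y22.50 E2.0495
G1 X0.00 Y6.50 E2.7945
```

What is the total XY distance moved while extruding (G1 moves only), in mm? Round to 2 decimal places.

60.01 mm

Sum the Euclidean lengths of each G1 segment: total = 60.01 mm.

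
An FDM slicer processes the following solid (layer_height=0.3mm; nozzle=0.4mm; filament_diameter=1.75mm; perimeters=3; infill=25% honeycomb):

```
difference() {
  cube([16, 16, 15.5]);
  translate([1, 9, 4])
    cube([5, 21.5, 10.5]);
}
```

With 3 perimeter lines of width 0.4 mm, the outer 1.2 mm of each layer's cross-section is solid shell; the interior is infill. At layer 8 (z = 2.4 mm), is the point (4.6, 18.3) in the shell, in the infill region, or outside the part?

At z = 2.4 mm: the cube (footprint 16×16) is included at this height; the cube at (1, 9) is not intersected at this z (z outside [4, 14.5]); After the difference (first − rest): none of the subtracted shapes is present at this height, so the 16×16 cube is unchanged — 1 connected region. Overall, the cross-section is a single solid region. The nearest boundary edge runs (16.00, 16.00)→(0.00, 16.00); distance from the point to it = 2.30 mm. The point is not inside any of the regions above, so it lies outside the cross-section (2.30 mm from the nearest boundary).

outside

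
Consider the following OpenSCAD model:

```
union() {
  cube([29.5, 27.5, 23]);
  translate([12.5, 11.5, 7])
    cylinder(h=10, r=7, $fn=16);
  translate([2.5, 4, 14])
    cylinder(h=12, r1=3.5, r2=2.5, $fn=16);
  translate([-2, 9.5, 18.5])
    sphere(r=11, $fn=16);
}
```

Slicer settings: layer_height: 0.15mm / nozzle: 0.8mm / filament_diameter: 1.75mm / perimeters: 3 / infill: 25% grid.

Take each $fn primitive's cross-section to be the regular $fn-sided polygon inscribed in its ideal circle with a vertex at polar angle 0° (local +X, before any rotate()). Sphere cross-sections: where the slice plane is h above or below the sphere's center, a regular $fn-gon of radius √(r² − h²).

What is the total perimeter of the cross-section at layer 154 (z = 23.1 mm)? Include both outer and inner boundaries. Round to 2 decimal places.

At z = 23.1 mm: the cube is absent (z outside [0, 23]); the cylinder at (12.5, 11.5) is not intersected at this z (z outside [7, 17]); the cone at (2.5, 4): at t=0.758 of its height the radius interpolates to r₁+(r₂−r₁)t = 2.742, giving a regular 16-gon of that circumradius (perimeter = 2·16·2.742·sin(180°/16) = 17.12 mm); the sphere at (-2, 9.5): section is a regular 16-gon, circumradius = √(r²−h²) = √(11²−4.6²) = 9.992 (perimeter = 2·16·9.992·sin(180°/16) = 62.38 mm); Taking the union: the cone at (2.5, 4) lies entirely inside the r=11 sphere at (-2, 9.5), so the union is just the r=11 sphere at (-2, 9.5) — boundary = 62.38 mm. Overall, the cross-section is a single solid region. Total boundary length (outer) = 62.38 mm.

62.38 mm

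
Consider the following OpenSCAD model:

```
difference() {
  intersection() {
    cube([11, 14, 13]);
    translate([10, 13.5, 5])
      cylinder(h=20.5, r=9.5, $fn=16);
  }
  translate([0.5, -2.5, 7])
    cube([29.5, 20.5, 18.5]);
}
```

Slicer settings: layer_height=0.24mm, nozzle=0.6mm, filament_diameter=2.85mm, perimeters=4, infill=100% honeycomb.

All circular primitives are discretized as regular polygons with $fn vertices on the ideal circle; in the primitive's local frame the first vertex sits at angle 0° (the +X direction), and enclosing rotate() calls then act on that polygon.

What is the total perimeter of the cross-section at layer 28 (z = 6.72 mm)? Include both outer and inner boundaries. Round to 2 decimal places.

At z = 6.72 mm: the 11×14 cube contributes its full rectangle (perimeter 50.00 mm); the cylinder at (10, 13.5): section is a regular 16-gon, circumradius r=9.5 (perimeter = 2·16·9.500·sin(180°/16) = 59.31 mm); Keeping only the common overlap: the r=9.5 cylinder at (10, 13.5) partially overlaps the 11×14 cube; clipping to the common part keeps 83.70 mm² — boundary = 36.56 mm; the cube at (0.5, -2.5) is absent (z outside [7, 25.5]); Taking the first minus the rest: none of the subtracted shapes is present at this height, so the result so far is unchanged — boundary = 36.56 mm. Overall, the cross-section is a single solid region. Total boundary length (outer) = 36.56 mm.

36.56 mm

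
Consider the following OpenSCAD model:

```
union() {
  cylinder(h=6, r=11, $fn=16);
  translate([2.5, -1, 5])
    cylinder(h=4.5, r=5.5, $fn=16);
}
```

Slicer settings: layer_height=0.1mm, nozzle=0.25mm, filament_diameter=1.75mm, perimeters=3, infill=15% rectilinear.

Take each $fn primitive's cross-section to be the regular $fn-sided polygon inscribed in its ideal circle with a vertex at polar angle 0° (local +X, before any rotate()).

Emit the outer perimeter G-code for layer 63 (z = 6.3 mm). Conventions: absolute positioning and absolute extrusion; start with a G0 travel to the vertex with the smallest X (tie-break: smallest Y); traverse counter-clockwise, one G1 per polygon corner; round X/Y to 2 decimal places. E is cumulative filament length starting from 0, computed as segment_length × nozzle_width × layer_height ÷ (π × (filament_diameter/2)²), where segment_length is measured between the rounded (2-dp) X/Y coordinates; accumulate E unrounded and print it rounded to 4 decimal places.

G0 X-3.00 Y-1.00 Z6.30
G1 X-2.58 Y-3.10 E0.0223
G1 X-1.39 Y-4.89 E0.0446
G1 X0.40 Y-6.08 E0.0669
G1 X2.50 Y-6.50 E0.0892
G1 X4.60 Y-6.08 E0.1115
G1 X6.39 Y-4.89 E0.1338
G1 X7.58 Y-3.10 E0.1561
G1 X8.00 Y-1.00 E0.1784
G1 X7.58 Y1.10 E0.2007
G1 X6.39 Y2.89 E0.2230
G1 X4.60 Y4.08 E0.2453
G1 X2.50 Y4.50 E0.2676
G1 X0.40 Y4.08 E0.2899
G1 X-1.39 Y2.89 E0.3122
G1 X-2.58 Y1.10 E0.3345
G1 X-3.00 Y-1.00 E0.3568

At z = 6.3 mm: the cylinder is absent (z outside [0, 6]); the r=5.5 cylinder at (2.5, -1) gives a regular 16-gon of circumradius 5.5 (constant along its height); Combining (union): only the r=5.5 cylinder at (2.5, -1) is present, so the union is just that shape — 1 connected region. The outline is a single polygon with 16 vertices. Extrusion per mm of travel: 0.25 × 0.1 / (π × 0.875²) = 0.010394. Accumulating E over each segment gives final E = 0.3568.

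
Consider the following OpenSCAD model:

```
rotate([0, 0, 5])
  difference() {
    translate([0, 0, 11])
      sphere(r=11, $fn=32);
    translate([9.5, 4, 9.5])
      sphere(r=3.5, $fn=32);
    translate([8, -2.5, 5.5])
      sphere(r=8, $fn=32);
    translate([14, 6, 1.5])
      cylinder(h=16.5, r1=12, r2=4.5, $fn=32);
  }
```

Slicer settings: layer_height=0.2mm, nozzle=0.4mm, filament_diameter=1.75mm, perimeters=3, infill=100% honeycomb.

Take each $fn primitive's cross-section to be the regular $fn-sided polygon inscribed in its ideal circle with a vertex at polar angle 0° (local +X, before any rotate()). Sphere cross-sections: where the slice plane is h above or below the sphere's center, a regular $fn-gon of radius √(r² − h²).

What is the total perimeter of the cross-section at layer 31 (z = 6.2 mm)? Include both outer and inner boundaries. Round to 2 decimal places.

60.38 mm

At z = 6.2 mm: the r=11 sphere slices to a regular 32-gon of circumradius 9.897 (√(r²−h²) with h=4.8 from center) (perimeter = 2·32·9.897·sin(180°/32) = 62.09 mm); the r=3.5 sphere at (9.5, 4) contributes a regular 32-gon of circumradius √(3.5²−3.3²) = 1.166 (perimeter = 2·32·1.166·sin(180°/32) = 7.32 mm); the r=8 sphere at (8, -2.5) contributes a regular 32-gon of circumradius √(8²−0.7²) = 7.969 (perimeter = 2·32·7.969·sin(180°/32) = 49.99 mm); the cone at (14, 6) contributes a regular 32-gon of circumradius 9.864 (interpolated between r1=12 and r2=4.5 at t=0.285) (perimeter = 2·32·9.864·sin(180°/32) = 61.88 mm); Subtracting the remaining from the first: starting from the r=11 sphere, the r=3.5 sphere at (9.5, 4) partially overlaps it — only the 1.08 mm² overlap (of its 4.25 mm²) is removed, clipping the outline; the r=8 sphere at (8, -2.5) partially overlaps it — only the 103.00 mm² overlap (of its 198.24 mm²) is removed, clipping the outline; the cone at (14, 6) partially overlaps it — only the 9.20 mm² overlap (of its 303.69 mm²) is removed, clipping the outline — boundary = 60.38 mm; (whole slice rotated 5° about Z — lengths, areas and connectivity unchanged). Overall, the cross-section is a single solid region. Total boundary length (outer) = 60.38 mm.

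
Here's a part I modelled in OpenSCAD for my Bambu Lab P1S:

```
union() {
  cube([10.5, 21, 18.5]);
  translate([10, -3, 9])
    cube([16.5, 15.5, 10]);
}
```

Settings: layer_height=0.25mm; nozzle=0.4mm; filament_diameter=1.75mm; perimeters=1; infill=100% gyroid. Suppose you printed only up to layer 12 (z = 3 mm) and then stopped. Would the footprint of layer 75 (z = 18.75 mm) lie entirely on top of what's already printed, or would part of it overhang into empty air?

Compare the two slices. At z = 3: the 10.5×21 cube contributes its full rectangle (area 220.50 mm²); the cube at (10, -3) is not intersected at this z (z outside [9, 19]); Taking the union: only the 10.5×21 cube is present, so the union is just that shape — area = 220.50 mm². At z = 18.75: the cube does not reach this height (z outside [0, 18.5]); the 16.5×15.5 cube at (10, -3) contributes its full rectangle (area 255.75 mm²); Taking the union: only the 16.5×15.5 cube at (10, -3) is present, so the union is just that shape — area = 255.75 mm². Checking containment: at z = 18.75 the cross-section extends beyond the z = 3 cross-section by about 249.50 mm².

part overhangs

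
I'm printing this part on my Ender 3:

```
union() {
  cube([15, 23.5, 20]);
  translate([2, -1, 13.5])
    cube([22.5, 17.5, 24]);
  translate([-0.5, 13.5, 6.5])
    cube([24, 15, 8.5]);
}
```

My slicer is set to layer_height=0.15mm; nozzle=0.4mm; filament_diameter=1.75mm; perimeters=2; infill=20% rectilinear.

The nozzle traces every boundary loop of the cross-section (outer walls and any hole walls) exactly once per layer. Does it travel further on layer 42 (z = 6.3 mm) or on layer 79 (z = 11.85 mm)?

layer 79 (z = 11.85 mm)

Layer 42 (z = 6.3): the cube is present — its section is the full 15×23.5 rectangle (perimeter 77.00 mm); the cube at (2, -1) is not intersected at this z (z outside [13.5, 37.5]); the cube at (-0.5, 13.5) does not reach this height (z outside [6.5, 15]); Taking the union: only the 15×23.5 cube is present, so the union is just that shape — boundary = 77.00 mm. So its perimeter = 77.00 mm. Layer 79 (z = 11.85): the 15×23.5 cube contributes its full rectangle (perimeter 77.00 mm); the cube at (2, -1) does not reach this height (z outside [13.5, 37.5]); the 24×15 cube at (-0.5, 13.5) contributes its full rectangle (perimeter 78.00 mm); Merging all regions: the regions partially overlap (shared area 150.00 mm²), so the edge portions inside another operand are dropped and the merged outline is re-measured after clipping — boundary = 105.00 mm. So its perimeter = 105.00 mm. Layer 79 is larger (105.00 vs 77.00 mm).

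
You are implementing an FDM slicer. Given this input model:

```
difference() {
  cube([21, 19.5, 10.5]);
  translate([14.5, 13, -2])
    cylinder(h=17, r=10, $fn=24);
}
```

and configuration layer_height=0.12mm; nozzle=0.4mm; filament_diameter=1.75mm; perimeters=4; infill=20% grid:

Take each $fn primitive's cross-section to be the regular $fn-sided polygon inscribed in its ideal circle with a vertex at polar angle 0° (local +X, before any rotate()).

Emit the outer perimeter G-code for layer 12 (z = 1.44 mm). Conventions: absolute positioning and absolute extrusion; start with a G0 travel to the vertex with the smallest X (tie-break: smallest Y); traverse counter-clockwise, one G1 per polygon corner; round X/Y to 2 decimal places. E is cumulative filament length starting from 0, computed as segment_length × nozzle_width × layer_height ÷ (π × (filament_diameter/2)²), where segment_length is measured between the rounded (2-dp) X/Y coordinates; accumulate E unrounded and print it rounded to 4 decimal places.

G0 X0.00 Y0.00 Z1.44
G1 X21.00 Y0.00 E0.4191
G1 X21.00 Y5.49 E0.5286
G1 X19.50 Y4.34 E0.5664
G1 X17.09 Y3.34 E0.6184
G1 X14.50 Y3.00 E0.6706
G1 X11.91 Y3.34 E0.7227
G1 X9.50 Y4.34 E0.7748
G1 X7.43 Y5.93 E0.8268
G1 X5.84 Y8.00 E0.8789
G1 X4.84 Y10.41 E0.9310
G1 X4.50 Y13.00 E0.9831
G1 X4.84 Y15.59 E1.0353
G1 X5.84 Y18.00 E1.0873
G1 X6.99 Y19.50 E1.1251
G1 X0.00 Y19.50 E1.2645
G1 X0.00 Y0.00 E1.6537

At z = 1.44 mm: the cube (footprint 21×19.5) is included at this height; the cylinder at (14.5, 13): section is a regular 24-gon, circumradius r=10; Subtracting the remaining from the first: starting from the 21×19.5 cube, the r=10 cylinder at (14.5, 13) partially overlaps it — only the 239.22 mm² overlap (of its 310.58 mm²) is removed, clipping the outline — 1 connected region. The outline is a single polygon with 16 vertices. Extrusion per mm of travel: 0.4 × 0.12 / (π × 0.875²) = 0.019956. Accumulating E over each segment gives final E = 1.6537.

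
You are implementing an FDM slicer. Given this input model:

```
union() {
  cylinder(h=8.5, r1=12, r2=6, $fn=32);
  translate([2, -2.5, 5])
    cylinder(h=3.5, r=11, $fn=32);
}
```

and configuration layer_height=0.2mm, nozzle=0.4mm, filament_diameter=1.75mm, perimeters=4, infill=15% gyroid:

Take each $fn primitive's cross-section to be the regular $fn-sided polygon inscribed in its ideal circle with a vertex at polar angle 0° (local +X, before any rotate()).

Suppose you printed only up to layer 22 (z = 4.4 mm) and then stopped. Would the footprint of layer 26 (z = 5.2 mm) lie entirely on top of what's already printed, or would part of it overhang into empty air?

Compare the two slices. At z = 4.4: the cone (r1=12→r2=6) has section circumradius 8.894 here — a regular 32-gon (area = (32/2)·8.894²·sin(360°/32) = 246.92 mm²); the cylinder at (2, -2.5) is not intersected at this z (z outside [5, 8.5]); Taking the union: only the cone is present, so the union is just that shape — area = 246.92 mm². At z = 5.2: the cone: at t=0.612 of its height the radius interpolates to r₁+(r₂−r₁)t = 8.329, giving a regular 32-gon of that circumradius (area = (32/2)·8.329²·sin(360°/32) = 216.56 mm²); the cylinder at (2, -2.5): section is a regular 32-gon, circumradius r=11 (area = (32/2)·11.000²·sin(360°/32) = 377.69 mm²); Merging all regions: the regions partially overlap — summed areas 594.26 mm² minus the doubly-counted overlap 212.56 mm² gives 381.70 mm² — area = 381.70 mm². Checking containment: at z = 5.2 the cross-section extends beyond the z = 4.4 cross-section by about 142.96 mm².

part overhangs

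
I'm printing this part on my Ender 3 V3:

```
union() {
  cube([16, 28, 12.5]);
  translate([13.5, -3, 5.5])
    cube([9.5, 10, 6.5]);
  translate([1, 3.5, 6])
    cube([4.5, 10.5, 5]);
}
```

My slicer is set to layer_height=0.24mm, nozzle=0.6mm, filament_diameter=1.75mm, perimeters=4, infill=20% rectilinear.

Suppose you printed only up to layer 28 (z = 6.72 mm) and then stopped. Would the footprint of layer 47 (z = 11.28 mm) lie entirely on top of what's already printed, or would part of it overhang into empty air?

entirely on top

Compare the two slices. At z = 6.72: the 16×28 cube contributes its full rectangle (area 448.00 mm²); the cube at (13.5, -3) is present — its section is the full 9.5×10 rectangle (area 95.00 mm²); the 4.5×10.5 cube at (1, 3.5) contributes its full rectangle (area 47.25 mm²); Merging all regions: the regions partially overlap — summed areas 590.25 mm² minus the doubly-counted overlap 64.75 mm² gives 525.50 mm² — area = 525.50 mm². At z = 11.28: the cube (footprint 16×28) is included at this height (area 448.00 mm²); the cube at (13.5, -3) (footprint 9.5×10) is included at this height (area 95.00 mm²); the cube at (1, 3.5) is absent (z outside [6, 11]); Combining (union): the regions partially overlap — summed areas 543.00 mm² minus the doubly-counted overlap 17.50 mm² gives 525.50 mm² — area = 525.50 mm². Checking containment: the cross-section at z = 11.28 is a subset of the cross-section at z = 6.72.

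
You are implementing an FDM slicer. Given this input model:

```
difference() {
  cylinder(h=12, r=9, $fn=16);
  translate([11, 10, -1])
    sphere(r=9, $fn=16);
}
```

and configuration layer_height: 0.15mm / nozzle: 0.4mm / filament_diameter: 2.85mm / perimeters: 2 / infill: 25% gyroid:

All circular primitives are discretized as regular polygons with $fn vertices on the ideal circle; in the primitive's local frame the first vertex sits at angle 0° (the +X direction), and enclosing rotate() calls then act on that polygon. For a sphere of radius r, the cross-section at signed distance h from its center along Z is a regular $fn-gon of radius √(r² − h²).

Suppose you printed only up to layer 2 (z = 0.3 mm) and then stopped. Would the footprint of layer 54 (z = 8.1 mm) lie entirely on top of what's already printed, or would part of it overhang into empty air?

Compare the two slices. At z = 0.3: the r=9 cylinder gives a regular 16-gon of circumradius 9 (constant along its height) (area = (16/2)·9.000²·sin(360°/16) = 247.98 mm²); the r=9 sphere at (11, 10) slices to a regular 16-gon of circumradius 8.906 (√(r²−h²) with h=1.3 from center) (area = (16/2)·8.906²·sin(360°/16) = 242.80 mm²); Subtracting the remaining from the first: starting from the r=9 cylinder (247.98 mm²), the r=9 sphere at (11, 10) partially overlaps it — only the 18.25 mm² overlap (of its 242.80 mm²) is removed, clipping the outline — area = 229.73 mm². At z = 8.1: the r=9 cylinder contributes a regular 16-gon of circumradius 9 (area = (16/2)·9.000²·sin(360°/16) = 247.98 mm²); the sphere at (11, 10) does not reach this height (|z−center|=9.100 > r=9); After the difference (first − rest): none of the subtracted shapes is present at this height, so the r=9 cylinder is unchanged — area = 247.98 mm². Checking containment: at z = 8.1 the cross-section extends beyond the z = 0.3 cross-section by about 18.25 mm².

part overhangs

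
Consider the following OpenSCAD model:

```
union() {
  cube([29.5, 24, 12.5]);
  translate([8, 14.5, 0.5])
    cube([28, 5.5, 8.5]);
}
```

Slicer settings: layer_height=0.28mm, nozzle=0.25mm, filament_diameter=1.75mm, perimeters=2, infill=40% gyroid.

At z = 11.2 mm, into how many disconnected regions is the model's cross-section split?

At z = 11.2 mm: the cube is present — its section is the full 29.5×24 rectangle; the cube at (8, 14.5) is not intersected at this z (z outside [0.5, 9]); Combining (union): only the 29.5×24 cube is present, so the union is just that shape — 1 connected region. The result has 1 disconnected region.

1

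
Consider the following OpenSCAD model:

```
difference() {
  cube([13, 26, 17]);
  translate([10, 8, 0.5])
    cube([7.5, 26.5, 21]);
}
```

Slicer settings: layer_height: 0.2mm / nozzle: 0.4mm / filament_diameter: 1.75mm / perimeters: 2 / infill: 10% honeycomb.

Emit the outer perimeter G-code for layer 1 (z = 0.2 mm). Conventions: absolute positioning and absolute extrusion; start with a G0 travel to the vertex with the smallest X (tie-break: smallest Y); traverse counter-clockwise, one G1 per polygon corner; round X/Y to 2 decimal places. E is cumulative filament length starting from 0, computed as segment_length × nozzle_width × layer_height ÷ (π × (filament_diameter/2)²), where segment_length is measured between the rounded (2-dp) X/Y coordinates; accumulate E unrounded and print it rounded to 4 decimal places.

G0 X0.00 Y0.00 Z0.20
G1 X13.00 Y0.00 E0.4324
G1 X13.00 Y26.00 E1.2971
G1 X0.00 Y26.00 E1.7295
G1 X0.00 Y0.00 E2.5943

At z = 0.2 mm: the 13×26 cube contributes its full rectangle; the cube at (10, 8) is not intersected at this z (z outside [0.5, 21.5]); Subtracting the remaining from the first: none of the subtracted shapes is present at this height, so the 13×26 cube is unchanged — 1 connected region. The outline is a single polygon with 4 vertices. Extrusion per mm of travel: 0.4 × 0.2 / (π × 0.875²) = 0.033260. Accumulating E over each segment gives final E = 2.5943.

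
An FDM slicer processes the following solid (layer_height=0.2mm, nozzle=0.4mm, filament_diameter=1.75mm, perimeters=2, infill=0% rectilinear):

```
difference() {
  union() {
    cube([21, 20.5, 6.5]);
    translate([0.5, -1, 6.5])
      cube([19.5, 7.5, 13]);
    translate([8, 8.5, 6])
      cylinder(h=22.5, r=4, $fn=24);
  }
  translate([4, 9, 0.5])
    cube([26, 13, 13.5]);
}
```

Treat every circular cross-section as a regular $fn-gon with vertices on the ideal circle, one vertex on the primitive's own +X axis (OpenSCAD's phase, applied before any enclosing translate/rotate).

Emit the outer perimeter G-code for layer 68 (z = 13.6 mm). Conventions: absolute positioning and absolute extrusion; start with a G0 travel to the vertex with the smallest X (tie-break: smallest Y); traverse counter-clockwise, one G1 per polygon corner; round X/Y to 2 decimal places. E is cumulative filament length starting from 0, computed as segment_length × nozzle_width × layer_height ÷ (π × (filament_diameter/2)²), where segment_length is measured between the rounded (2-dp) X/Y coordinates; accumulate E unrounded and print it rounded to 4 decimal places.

G0 X0.50 Y-1.00 Z13.60
G1 X20.00 Y-1.00 E0.6486
G1 X20.00 Y6.50 E0.8980
G1 X11.46 Y6.50 E1.1821
G1 X11.86 Y7.46 E1.2167
G1 X12.00 Y8.50 E1.2516
G1 X11.93 Y9.00 E1.2684
G1 X4.07 Y9.00 E1.5298
G1 X4.00 Y8.50 E1.5466
G1 X4.14 Y7.46 E1.5815
G1 X4.54 Y6.50 E1.6161
G1 X0.50 Y6.50 E1.7504
G1 X0.50 Y-1.00 E1.9999

At z = 13.6 mm: the cube is not intersected at this z (z outside [0, 6.5]); the 19.5×7.5 cube at (0.5, -1) contributes its full rectangle; the r=4 cylinder at (8, 8.5) gives a regular 24-gon of circumradius 4 (constant along its height); Taking the union: the regions partially overlap (shared area 9.64 mm²), so overlapping operands fuse into one piece — 1 connected region; the 26×13 cube at (4, 9) contributes its full rectangle; After the difference (first − rest): starting from the result so far, the 26×13 cube at (4, 9) partially overlaps it — only the 20.88 mm² overlap (of its 338.00 mm²) is removed, clipping the outline — 1 connected region. The outline is a single polygon with 12 vertices. Extrusion per mm of travel: 0.4 × 0.2 / (π × 0.875²) = 0.033260. Accumulating E over each segment gives final E = 1.9999.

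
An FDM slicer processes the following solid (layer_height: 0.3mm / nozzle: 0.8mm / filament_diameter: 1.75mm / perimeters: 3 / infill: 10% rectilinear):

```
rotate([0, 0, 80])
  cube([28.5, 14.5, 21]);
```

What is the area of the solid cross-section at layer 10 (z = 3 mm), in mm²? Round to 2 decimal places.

413.25 mm²

At z = 3 mm: the 28.5×14.5 cube contributes its full rectangle (area 413.25 mm²); (whole slice rotated 80° about Z — lengths, areas and connectivity unchanged). Overall, the cross-section is a single solid region. Net area = 413.25 mm².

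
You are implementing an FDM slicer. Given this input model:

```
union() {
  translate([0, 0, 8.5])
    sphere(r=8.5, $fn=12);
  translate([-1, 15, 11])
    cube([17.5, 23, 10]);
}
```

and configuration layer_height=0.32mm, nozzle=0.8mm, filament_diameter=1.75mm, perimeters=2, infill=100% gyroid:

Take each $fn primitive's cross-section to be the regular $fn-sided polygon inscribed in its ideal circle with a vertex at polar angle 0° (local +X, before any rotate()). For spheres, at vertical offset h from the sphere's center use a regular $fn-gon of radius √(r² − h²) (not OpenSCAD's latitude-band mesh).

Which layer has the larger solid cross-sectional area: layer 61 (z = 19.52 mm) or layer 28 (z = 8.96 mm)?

layer 61 (z = 19.52 mm)

Layer 61 (z = 19.52): the sphere is absent (|z−center|=11.020 > r=8.5); the cube at (-1, 15) (footprint 17.5×23) is included at this height (area 402.50 mm²); Combining (union): only the 17.5×23 cube at (-1, 15) is present, so the union is just that shape — area = 402.50 mm². So its area = 402.50 mm². Layer 28 (z = 8.96): the r=8.5 sphere slices to a regular 12-gon of circumradius 8.488 (√(r²−h²) with h=0.46 from center) (area = (12/2)·8.488²·sin(360°/12) = 216.12 mm²); the cube at (-1, 15) is absent (z outside [11, 21]); Merging all regions: only the r=8.5 sphere is present, so the union is just that shape — area = 216.12 mm². So its area = 216.12 mm². Layer 61 is larger (402.50 vs 216.12 mm²).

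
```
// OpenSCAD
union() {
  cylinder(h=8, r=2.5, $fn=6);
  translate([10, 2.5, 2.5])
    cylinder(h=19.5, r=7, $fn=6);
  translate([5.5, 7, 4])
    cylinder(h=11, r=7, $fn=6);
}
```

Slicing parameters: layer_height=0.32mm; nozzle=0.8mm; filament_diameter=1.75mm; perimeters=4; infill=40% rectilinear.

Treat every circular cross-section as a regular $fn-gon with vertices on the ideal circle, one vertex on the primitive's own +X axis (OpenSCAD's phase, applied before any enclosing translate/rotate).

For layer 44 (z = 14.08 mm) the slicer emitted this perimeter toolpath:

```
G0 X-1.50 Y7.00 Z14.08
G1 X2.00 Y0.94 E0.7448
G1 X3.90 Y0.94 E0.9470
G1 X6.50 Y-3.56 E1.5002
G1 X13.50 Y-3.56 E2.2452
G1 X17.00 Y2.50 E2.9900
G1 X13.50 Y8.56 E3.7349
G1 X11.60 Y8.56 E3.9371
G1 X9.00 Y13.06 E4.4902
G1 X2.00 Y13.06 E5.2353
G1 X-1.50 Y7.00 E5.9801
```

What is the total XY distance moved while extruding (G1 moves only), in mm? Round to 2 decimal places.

Sum the Euclidean lengths of each G1 segment: total = 56.19 mm.

56.19 mm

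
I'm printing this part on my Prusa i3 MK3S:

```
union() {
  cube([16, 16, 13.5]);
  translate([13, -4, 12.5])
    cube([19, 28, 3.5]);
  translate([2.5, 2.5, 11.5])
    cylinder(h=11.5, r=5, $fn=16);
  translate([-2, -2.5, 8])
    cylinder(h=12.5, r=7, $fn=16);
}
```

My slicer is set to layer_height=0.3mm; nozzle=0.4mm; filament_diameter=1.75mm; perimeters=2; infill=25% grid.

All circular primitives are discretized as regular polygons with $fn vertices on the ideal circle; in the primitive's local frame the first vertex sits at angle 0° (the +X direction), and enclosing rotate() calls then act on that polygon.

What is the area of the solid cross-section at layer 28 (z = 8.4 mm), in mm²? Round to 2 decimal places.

393.99 mm²

At z = 8.4 mm: the cube is present — its section is the full 16×16 rectangle (area 256.00 mm²); the cube at (13, -4) does not reach this height (z outside [12.5, 16]); the cylinder at (2.5, 2.5) is not intersected at this z (z outside [11.5, 23]); the cylinder at (-2, -2.5): section is a regular 16-gon, circumradius r=7 (area = (16/2)·7.000²·sin(360°/16) = 150.01 mm²); Merging all regions: the regions partially overlap — summed areas 406.01 mm² minus the doubly-counted overlap 12.02 mm² gives 393.99 mm² — area = 393.99 mm². Overall, the cross-section is a single solid region. Net area = 393.99 mm².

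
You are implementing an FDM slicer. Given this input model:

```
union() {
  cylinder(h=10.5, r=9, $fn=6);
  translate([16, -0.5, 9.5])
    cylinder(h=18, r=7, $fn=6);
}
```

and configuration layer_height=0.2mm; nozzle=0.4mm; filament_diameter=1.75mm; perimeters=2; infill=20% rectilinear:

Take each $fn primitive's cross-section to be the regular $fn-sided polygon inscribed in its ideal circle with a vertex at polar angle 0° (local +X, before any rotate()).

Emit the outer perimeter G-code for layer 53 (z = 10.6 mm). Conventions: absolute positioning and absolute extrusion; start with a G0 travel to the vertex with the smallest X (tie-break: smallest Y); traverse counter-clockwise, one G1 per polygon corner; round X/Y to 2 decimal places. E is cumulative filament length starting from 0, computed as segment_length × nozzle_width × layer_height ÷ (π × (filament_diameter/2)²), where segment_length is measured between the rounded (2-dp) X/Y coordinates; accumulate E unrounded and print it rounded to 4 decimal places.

G0 X9.00 Y-0.50 Z10.60
G1 X12.50 Y-6.56 E0.2328
G1 X19.50 Y-6.56 E0.4656
G1 X23.00 Y-0.50 E0.6983
G1 X19.50 Y5.56 E0.9311
G1 X12.50 Y5.56 E1.1639
G1 X9.00 Y-0.50 E1.3967

At z = 10.6 mm: the cylinder is not intersected at this z (z outside [0, 10.5]); the cylinder at (16, -0.5): section is a regular 6-gon, circumradius r=7; Taking the union: only the r=7 cylinder at (16, -0.5) is present, so the union is just that shape — 1 connected region. The outline is a single polygon with 6 vertices. Extrusion per mm of travel: 0.4 × 0.2 / (π × 0.875²) = 0.033260. Accumulating E over each segment gives final E = 1.3967.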